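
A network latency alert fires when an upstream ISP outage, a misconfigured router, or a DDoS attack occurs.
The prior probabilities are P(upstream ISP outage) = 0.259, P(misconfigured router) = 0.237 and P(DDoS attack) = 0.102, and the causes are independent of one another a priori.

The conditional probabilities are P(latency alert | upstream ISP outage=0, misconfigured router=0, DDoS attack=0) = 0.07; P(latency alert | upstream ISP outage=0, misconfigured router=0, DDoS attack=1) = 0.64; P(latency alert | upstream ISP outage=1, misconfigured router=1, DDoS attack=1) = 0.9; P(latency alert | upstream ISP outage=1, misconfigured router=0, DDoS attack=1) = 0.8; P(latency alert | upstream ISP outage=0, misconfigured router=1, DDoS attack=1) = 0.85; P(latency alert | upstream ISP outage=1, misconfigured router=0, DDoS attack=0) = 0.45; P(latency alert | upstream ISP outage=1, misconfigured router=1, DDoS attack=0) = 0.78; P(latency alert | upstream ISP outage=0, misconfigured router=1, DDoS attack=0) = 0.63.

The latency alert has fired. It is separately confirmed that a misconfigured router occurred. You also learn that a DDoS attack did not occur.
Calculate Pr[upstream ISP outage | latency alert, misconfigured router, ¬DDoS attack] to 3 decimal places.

Pr[upstream ISP outage | latency alert, misconfigured router, ¬DDoS attack] ≈ 0.302

Sum P(latency alert|·) weighted by the priors over both values of upstream ISP outage:
  P(latency alert | misconfigured router, ¬DDoS attack) = 0.63×0.741 + 0.78×0.259
        = 0.466830 + 0.202020 = 0.668850
Keeping only the upstream ISP outage-present terms gives 0.202020, so
  P(upstream ISP outage | latency alert, misconfigured router, ¬DDoS attack) = 0.202020 / 0.668850 ≈ 0.302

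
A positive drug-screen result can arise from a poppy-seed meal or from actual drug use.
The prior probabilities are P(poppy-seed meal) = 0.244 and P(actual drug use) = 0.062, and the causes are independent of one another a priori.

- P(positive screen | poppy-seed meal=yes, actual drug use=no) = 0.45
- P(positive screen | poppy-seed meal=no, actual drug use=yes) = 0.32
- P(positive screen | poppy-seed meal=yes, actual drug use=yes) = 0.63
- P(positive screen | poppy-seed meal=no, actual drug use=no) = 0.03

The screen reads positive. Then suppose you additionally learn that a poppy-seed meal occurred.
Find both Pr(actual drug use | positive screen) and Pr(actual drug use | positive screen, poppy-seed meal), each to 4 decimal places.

P(positive screen) = 0.03*0.756*0.938 + 0.32*0.756*0.062 + 0.45*0.244*0.938 + 0.63*0.244*0.062 = 0.021274 + 0.014999 + 0.102992 + 0.009531 = 0.148796
The actual drug use-present share is 0.014999 + 0.009531 = 0.024530.
So P(actual drug use | positive screen) = 0.024530/0.148796 ≈ 0.1649.

Now also conditioning on poppy-seed meal=true:
For the numerator, keep only actual drug use=true terms: 0.63·0.062 = 0.039060
Normalizer over all consistent configurations: 0.45·0.938 + 0.63·0.062 = 0.461160
P(actual drug use | positive screen, poppy-seed meal) = 0.039060/0.461160 ≈ 0.0847
— poppy-seed meal explains away the evidence for actual drug use.

Pr(actual drug use | positive screen) ≈ 0.1649; Pr(actual drug use | positive screen, poppy-seed meal) ≈ 0.0847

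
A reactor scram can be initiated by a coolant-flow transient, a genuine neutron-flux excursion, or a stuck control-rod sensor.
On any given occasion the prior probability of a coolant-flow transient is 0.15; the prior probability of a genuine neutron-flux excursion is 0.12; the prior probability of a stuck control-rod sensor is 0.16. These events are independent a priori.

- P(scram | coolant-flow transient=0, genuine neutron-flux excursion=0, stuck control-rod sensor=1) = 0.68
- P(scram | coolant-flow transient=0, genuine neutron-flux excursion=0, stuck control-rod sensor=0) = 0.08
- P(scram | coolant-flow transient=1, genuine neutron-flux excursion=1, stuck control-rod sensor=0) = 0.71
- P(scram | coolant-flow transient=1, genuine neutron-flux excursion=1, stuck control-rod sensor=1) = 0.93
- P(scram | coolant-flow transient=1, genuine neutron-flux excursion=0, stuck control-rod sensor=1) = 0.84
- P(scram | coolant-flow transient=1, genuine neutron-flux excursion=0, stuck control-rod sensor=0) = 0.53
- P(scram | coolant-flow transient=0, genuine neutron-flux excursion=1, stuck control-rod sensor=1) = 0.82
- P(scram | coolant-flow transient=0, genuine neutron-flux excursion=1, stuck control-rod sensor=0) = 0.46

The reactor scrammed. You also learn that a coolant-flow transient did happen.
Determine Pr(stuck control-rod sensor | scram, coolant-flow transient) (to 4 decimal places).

Pr(stuck control-rod sensor | scram, coolant-flow transient) ≈ 0.2271

By total probability over the 4 (genuine neutron-flux excursion, stuck control-rod sensor) configurations:
  P(scram | coolant-flow transient) = 0.53·0.88·0.84 + 0.84·0.88·0.16 + 0.71·0.12·0.84 + 0.93·0.12·0.16
        = 0.391776 + 0.118272 + 0.071568 + 0.017856 = 0.599472
Configurations with stuck control-rod sensor contribute 0.136128, so
  P(stuck control-rod sensor | scram, coolant-flow transient) = 0.136128 / 0.599472 ≈ 0.2271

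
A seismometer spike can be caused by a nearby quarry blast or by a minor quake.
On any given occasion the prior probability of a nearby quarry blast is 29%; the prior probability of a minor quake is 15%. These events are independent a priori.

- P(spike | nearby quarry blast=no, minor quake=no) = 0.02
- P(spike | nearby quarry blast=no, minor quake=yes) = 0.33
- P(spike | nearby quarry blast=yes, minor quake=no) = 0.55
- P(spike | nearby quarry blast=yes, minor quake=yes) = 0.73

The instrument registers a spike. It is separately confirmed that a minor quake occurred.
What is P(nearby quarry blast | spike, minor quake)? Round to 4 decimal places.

P(nearby quarry blast | spike, minor quake) ≈ 0.4747

Enumerate both values of nearby quarry blast and weight by the priors:
  P(spike | minor quake) = 0.33·0.71 + 0.73·0.29
        = 0.234300 + 0.211700 = 0.446000
The terms with nearby quarry blast present sum to 0.211700, so
  P(nearby quarry blast | spike, minor quake) = 0.211700 / 0.446000 ≈ 0.4747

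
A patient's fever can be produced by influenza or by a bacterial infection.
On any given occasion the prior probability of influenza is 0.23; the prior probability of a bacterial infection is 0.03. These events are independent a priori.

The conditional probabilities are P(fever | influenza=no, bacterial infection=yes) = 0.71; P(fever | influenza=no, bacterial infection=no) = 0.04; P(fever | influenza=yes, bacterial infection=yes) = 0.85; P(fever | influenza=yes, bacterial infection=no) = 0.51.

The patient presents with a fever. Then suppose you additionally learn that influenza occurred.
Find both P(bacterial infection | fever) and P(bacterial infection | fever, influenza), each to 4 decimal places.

P(bacterial infection | fever) ≈ 0.1342; P(bacterial infection | fever, influenza) ≈ 0.0490

Numerator (weight on configurations with bacterial infection): 0.016401 + 0.005865 = 0.022266
Denominator P(fever): 0.04×0.77×0.97 + 0.71×0.77×0.03 + 0.51×0.23×0.97 + 0.85×0.23×0.03 = 0.165923
Posterior = 0.022266 / 0.165923 ≈ 0.1342

Now also conditioning on influenza=true:
For the numerator, keep only bacterial infection=true terms: 0.85×0.03 = 0.025500
Denominator P(fever | influenza): 0.51×0.97 + 0.85×0.03 = 0.520200
Posterior = 0.025500 / 0.520200 ≈ 0.0490
— influenza explains away the evidence for bacterial infection.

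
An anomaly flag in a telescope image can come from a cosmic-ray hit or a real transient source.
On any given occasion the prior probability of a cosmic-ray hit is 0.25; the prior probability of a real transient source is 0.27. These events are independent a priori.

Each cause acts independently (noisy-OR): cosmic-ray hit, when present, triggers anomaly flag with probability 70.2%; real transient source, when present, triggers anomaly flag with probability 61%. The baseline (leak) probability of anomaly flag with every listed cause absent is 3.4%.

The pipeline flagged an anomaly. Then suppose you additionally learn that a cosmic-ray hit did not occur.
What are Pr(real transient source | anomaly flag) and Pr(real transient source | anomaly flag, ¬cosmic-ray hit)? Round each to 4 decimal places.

Pr(real transient source | anomaly flag) ≈ 0.5561; Pr(real transient source | anomaly flag, ¬cosmic-ray hit) ≈ 0.8715

Under noisy-OR, P(anomaly flag | causes) = 1 − (1−0.034)·∏(1−qᵢ) over the active causes.
P(anomaly flag) = 0.034×0.75×0.73 + 0.62326×0.75×0.27 + 0.712132×0.25×0.73 + 0.887731×0.25×0.27 = 0.018615 + 0.126210 + 0.129964 + 0.059922 = 0.334711
Restricting to configurations with real transient source present: 0.126210 + 0.059922 = 0.186132.
P(real transient source | anomaly flag) = 0.186132 / 0.334711 ≈ 0.5561

With the extra evidence:
By total probability over both values of real transient source:
  P(anomaly flag | ¬cosmic-ray hit) = 0.034×0.73 + 0.62326×0.27
        = 0.024820 + 0.168280 = 0.193100
Keeping only the real transient source-present terms gives 0.168280, so
  P(real transient source | anomaly flag, ¬cosmic-ray hit) = 0.168280 / 0.193100 ≈ 0.8715
Ruling out cosmic-ray hit raises the posterior on real transient source — the flip side of explaining away.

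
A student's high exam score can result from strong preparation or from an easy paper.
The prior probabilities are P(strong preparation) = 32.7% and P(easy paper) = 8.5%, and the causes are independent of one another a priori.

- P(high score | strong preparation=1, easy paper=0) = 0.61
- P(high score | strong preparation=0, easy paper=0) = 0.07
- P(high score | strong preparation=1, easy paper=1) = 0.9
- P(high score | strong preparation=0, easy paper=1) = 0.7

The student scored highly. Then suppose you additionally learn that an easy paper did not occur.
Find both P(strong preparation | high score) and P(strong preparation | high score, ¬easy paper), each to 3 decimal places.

P(strong preparation | high score) ≈ 0.714; P(strong preparation | high score, ¬easy paper) ≈ 0.809

Weight on strong preparation=true, given the evidence: 0.182515 + 0.025016 = 0.207531
Denominator P(high score): 0.07*0.673*0.915 + 0.7*0.673*0.085 + 0.61*0.327*0.915 + 0.9*0.327*0.085 = 0.290681
Posterior = 0.207531 / 0.290681 ≈ 0.714

Now also conditioning on easy paper≠true:
P(high score | ¬easy paper) = 0.07·0.673 + 0.61·0.327 = 0.047110 + 0.199470 = 0.246580
Restricting to configurations with strong preparation present: 0.61·0.327 = 0.199470.
P(strong preparation | high score, ¬easy paper) = 0.199470 / 0.246580 ≈ 0.809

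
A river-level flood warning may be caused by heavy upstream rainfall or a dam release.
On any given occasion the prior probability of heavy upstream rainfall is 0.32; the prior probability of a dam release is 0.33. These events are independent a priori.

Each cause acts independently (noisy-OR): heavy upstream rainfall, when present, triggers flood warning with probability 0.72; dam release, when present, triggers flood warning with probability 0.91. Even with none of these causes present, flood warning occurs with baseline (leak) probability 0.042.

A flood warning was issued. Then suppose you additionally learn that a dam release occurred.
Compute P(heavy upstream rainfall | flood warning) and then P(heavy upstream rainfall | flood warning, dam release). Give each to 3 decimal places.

Under noisy-OR, P(flood warning | causes) = 1 − (1−0.042)·∏(1−qᵢ) over the active causes.
Weight on heavy upstream rainfall=true, given the evidence: 0.156889 + 0.103051 = 0.259940
The normalizing constant is 0.042×0.68×0.67 + 0.91378×0.68×0.33 + 0.73176×0.32×0.67 + 0.975858×0.32×0.33 = 0.484127
Posterior = 0.259940 / 0.484127 ≈ 0.537

Now also conditioning on dam release=true:
Enumerate both values of heavy upstream rainfall and weight by the priors:
  P(flood warning | dam release) = 0.91378·0.68 + 0.975858·0.32
        = 0.621370 + 0.312275 = 0.933645
The terms with heavy upstream rainfall present sum to 0.312275, so
  P(heavy upstream rainfall | flood warning, dam release) = 0.312275 / 0.933645 ≈ 0.334
Conditioning on dam release lowers the posterior on heavy upstream rainfall: the classic explaining-away effect in a common-effect structure.

P(heavy upstream rainfall | flood warning) ≈ 0.537; P(heavy upstream rainfall | flood warning, dam release) ≈ 0.334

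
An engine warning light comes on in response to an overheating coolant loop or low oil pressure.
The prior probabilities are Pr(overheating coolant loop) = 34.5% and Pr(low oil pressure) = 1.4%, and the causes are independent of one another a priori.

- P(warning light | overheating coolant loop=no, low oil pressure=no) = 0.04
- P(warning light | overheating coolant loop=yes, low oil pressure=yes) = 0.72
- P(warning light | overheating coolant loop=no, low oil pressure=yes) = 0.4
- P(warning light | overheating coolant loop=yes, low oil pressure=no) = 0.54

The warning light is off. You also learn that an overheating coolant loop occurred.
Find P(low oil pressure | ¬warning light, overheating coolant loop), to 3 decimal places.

Numerator (weight on configurations with low oil pressure): 0.28*0.014 = 0.003920
The normalizing constant is 0.46*0.986 + 0.28*0.014 = 0.457480
Posterior = 0.003920 / 0.457480 ≈ 0.009

P(low oil pressure | ¬warning light, overheating coolant loop) ≈ 0.009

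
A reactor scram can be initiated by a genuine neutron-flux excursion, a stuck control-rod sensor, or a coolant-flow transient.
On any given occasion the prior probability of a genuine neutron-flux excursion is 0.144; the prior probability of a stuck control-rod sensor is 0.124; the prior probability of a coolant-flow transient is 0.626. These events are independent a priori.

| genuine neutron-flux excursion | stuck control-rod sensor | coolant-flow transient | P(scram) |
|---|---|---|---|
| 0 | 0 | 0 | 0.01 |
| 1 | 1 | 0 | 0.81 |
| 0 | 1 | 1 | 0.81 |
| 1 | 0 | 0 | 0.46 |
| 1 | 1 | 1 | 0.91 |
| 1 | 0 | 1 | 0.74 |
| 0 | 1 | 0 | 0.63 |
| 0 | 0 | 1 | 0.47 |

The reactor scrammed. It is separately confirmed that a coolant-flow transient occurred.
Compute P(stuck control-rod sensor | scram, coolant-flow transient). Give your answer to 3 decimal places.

P(scram | coolant-flow transient) = 0.47*0.856*0.876 + 0.81*0.856*0.124 + 0.74*0.144*0.876 + 0.91*0.144*0.124 = 0.352432 + 0.085977 + 0.093347 + 0.016249 = 0.548005
The stuck control-rod sensor-present share is 0.085977 + 0.016249 = 0.102226.
P(stuck control-rod sensor | scram, coolant-flow transient) = 0.102226 / 0.548005 ≈ 0.187

P(stuck control-rod sensor | scram, coolant-flow transient) ≈ 0.187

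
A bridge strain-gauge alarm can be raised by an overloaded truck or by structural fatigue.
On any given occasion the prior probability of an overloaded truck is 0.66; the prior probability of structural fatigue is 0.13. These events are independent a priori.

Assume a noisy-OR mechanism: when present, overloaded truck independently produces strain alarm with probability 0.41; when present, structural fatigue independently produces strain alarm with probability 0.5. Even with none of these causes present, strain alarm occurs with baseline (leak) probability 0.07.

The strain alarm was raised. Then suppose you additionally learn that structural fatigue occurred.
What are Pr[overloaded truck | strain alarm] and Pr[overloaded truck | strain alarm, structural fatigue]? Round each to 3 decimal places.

Under noisy-OR, P(strain alarm | causes) = 1 − (1−0.07)·∏(1−qᵢ) over the active causes.
Weight on overloaded truck=true, given the evidence: 0.259136 + 0.062261 = 0.321397
The normalizing constant is 0.07×0.34×0.87 + 0.535×0.34×0.13 + 0.4513×0.66×0.87 + 0.72565×0.66×0.13 = 0.365750
P(overloaded truck | strain alarm) = 0.321397/0.365750 ≈ 0.879

Now condition on the additional information:
By total probability over both values of overloaded truck:
  P(strain alarm | structural fatigue) = 0.535·0.34 + 0.72565·0.66
        = 0.181900 + 0.478929 = 0.660829
Keeping only the overloaded truck-present terms gives 0.478929, so
  P(overloaded truck | strain alarm, structural fatigue) = 0.478929 / 0.660829 ≈ 0.725

Pr[overloaded truck | strain alarm] ≈ 0.879; Pr[overloaded truck | strain alarm, structural fatigue] ≈ 0.725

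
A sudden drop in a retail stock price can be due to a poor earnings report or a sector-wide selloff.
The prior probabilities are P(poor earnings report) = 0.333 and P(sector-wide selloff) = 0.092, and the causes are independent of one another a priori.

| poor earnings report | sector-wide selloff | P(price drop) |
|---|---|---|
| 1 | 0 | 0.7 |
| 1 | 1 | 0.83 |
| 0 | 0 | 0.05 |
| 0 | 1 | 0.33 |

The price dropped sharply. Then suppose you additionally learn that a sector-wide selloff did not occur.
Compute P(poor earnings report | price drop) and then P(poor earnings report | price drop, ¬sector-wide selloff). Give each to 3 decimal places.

P(price drop) = 0.05×0.667×0.908 + 0.33×0.667×0.092 + 0.7×0.333×0.908 + 0.83×0.333×0.092 = 0.030282 + 0.020250 + 0.211655 + 0.025428 = 0.287615
Restricting to configurations with poor earnings report present: 0.211655 + 0.025428 = 0.237083.
So P(poor earnings report | price drop) = 0.237083/0.287615 ≈ 0.824.

Now also conditioning on sector-wide selloff≠true:
Weight on poor earnings report=true, given the evidence: 0.7·0.333 = 0.233100
Normalizer over all consistent configurations: 0.05·0.667 + 0.7·0.333 = 0.266450
Posterior = 0.233100 / 0.266450 ≈ 0.875
Ruling out sector-wide selloff raises the posterior on poor earnings report — the flip side of explaining away.

P(poor earnings report | price drop) ≈ 0.824; P(poor earnings report | price drop, ¬sector-wide selloff) ≈ 0.875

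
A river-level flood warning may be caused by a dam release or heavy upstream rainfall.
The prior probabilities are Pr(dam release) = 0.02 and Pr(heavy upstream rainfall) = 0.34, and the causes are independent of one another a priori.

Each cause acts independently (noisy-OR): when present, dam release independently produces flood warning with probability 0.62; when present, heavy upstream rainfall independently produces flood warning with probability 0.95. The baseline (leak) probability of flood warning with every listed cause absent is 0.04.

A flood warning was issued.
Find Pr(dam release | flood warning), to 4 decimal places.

Under noisy-OR, P(flood warning | causes) = 1 − (1−0.04)·∏(1−qᵢ) over the active causes.
Enumerate the 4 (dam release, heavy upstream rainfall) configurations and weight by the priors:
  P(flood warning) = 0.04×0.98×0.66 + 0.952×0.98×0.34 + 0.6352×0.02×0.66 + 0.98176×0.02×0.34
        = 0.025872 + 0.317206 + 0.008385 + 0.006676 = 0.358139
Configurations with dam release contribute 0.015061, so
  P(dam release | flood warning) = 0.015061 / 0.358139 ≈ 0.0421

Pr(dam release | flood warning) ≈ 0.0421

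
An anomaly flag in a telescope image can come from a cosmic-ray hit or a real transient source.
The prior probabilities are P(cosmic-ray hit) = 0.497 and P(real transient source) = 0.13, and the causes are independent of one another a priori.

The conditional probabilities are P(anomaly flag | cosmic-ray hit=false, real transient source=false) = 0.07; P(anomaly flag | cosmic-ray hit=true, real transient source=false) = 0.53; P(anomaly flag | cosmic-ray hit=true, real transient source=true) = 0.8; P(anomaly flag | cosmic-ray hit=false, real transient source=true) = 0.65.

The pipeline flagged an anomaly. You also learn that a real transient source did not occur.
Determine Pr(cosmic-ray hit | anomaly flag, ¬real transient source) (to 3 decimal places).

By total probability over both values of cosmic-ray hit:
  P(anomaly flag | ¬real transient source) = 0.07×0.503 + 0.53×0.497
        = 0.035210 + 0.263410 = 0.298620
The terms with cosmic-ray hit present sum to 0.263410, so
  P(cosmic-ray hit | anomaly flag, ¬real transient source) = 0.263410 / 0.298620 ≈ 0.882

Pr(cosmic-ray hit | anomaly flag, ¬real transient source) ≈ 0.882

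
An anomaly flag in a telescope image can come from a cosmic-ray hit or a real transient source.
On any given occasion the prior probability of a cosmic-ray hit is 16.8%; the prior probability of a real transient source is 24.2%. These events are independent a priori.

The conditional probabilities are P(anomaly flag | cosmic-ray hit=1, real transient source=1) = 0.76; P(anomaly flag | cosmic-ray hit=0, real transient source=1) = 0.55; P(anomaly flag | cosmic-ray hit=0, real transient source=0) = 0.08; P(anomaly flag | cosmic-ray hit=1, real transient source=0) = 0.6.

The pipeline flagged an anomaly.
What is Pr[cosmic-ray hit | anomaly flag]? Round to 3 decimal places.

Pr[cosmic-ray hit | anomaly flag] ≈ 0.400

P(anomaly flag) = 0.08×0.832×0.758 + 0.55×0.832×0.242 + 0.6×0.168×0.758 + 0.76×0.168×0.242 = 0.050452 + 0.110739 + 0.076406 + 0.030899 = 0.268496
Restricting to configurations with cosmic-ray hit present: 0.076406 + 0.030899 = 0.107305.
So P(cosmic-ray hit | anomaly flag) = 0.107305/0.268496 ≈ 0.400.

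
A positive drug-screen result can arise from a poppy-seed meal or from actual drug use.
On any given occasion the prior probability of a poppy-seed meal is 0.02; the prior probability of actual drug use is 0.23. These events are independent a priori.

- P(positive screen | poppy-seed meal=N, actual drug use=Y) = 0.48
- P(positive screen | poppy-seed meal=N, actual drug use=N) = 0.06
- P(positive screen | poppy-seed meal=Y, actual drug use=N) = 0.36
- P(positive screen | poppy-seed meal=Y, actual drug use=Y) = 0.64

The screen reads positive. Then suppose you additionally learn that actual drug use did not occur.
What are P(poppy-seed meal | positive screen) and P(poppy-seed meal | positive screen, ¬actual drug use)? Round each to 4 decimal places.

P(poppy-seed meal | positive screen) ≈ 0.0524; P(poppy-seed meal | positive screen, ¬actual drug use) ≈ 0.1091

Enumerate the 4 (poppy-seed meal, actual drug use) configurations and weight by the priors:
  P(positive screen) = 0.06*0.98*0.77 + 0.48*0.98*0.23 + 0.36*0.02*0.77 + 0.64*0.02*0.23
        = 0.045276 + 0.108192 + 0.005544 + 0.002944 = 0.161956
The terms with poppy-seed meal present sum to 0.008488, so
  P(poppy-seed meal | positive screen) = 0.008488 / 0.161956 ≈ 0.0524

With the extra evidence:
Numerator (weight on configurations with poppy-seed meal): 0.36×0.02 = 0.007200
Denominator P(positive screen | ¬actual drug use): 0.06×0.98 + 0.36×0.02 = 0.066000
Posterior = 0.007200 / 0.066000 ≈ 0.1091
With actual drug use excluded, poppy-seed meal must carry more of the explanatory weight for the positive screen.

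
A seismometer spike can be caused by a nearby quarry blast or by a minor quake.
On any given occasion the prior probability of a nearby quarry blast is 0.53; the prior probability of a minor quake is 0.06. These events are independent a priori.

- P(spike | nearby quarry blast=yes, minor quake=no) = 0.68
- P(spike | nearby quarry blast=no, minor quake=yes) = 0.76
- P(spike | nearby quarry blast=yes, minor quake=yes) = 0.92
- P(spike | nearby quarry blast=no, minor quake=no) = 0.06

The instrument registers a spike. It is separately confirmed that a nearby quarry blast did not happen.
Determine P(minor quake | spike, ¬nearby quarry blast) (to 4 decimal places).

Numerator (weight on configurations with minor quake): 0.76·0.06 = 0.045600
The normalizing constant is 0.06·0.94 + 0.76·0.06 = 0.102000
Posterior = 0.045600 / 0.102000 ≈ 0.4471

P(minor quake | spike, ¬nearby quarry blast) ≈ 0.4471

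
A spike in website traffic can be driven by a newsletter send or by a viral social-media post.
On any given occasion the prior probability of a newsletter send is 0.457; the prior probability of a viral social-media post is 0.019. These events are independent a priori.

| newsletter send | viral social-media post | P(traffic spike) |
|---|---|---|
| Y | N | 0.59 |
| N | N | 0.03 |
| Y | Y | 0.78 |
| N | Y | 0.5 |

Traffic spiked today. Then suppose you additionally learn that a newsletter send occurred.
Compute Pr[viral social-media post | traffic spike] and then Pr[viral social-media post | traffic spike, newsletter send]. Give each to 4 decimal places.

Pr[viral social-media post | traffic spike] ≈ 0.0408; Pr[viral social-media post | traffic spike, newsletter send] ≈ 0.0250

Sum P(traffic spike|·) weighted by the priors over the 4 (newsletter send, viral social-media post) configurations:
  P(traffic spike) = 0.03×0.543×0.981 + 0.5×0.543×0.019 + 0.59×0.457×0.981 + 0.78×0.457×0.019
        = 0.015980 + 0.005158 + 0.264507 + 0.006773 = 0.292418
Keeping only the viral social-media post-present terms gives 0.011931, so
  P(viral social-media post | traffic spike) = 0.011931 / 0.292418 ≈ 0.0408

Now also conditioning on newsletter send=true:
Numerator (weight on configurations with viral social-media post): 0.78·0.019 = 0.014820
Normalizer over all consistent configurations: 0.59·0.981 + 0.78·0.019 = 0.593610
Posterior = 0.014820 / 0.593610 ≈ 0.0250
— newsletter send explains away the evidence for viral social-media post.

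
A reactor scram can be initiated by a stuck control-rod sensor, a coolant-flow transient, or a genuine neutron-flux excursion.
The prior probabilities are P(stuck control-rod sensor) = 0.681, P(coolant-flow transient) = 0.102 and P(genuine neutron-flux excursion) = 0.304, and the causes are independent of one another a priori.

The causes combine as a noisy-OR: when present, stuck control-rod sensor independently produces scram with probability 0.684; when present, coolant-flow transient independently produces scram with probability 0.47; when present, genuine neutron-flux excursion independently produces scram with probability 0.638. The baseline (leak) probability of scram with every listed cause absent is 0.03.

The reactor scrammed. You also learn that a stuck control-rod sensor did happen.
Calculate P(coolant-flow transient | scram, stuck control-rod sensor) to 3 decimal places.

Under noisy-OR, P(scram | causes) = 1 − (1−0.03)·∏(1−qᵢ) over the active causes.
Weight on coolant-flow transient=true, given the evidence: 0.059459 + 0.029184 = 0.088643
Denominator P(scram | stuck control-rod sensor): 0.69348*0.898*0.696 + 0.88904*0.898*0.304 + 0.837544*0.102*0.696 + 0.941191*0.102*0.304 = 0.764775
Posterior = 0.088643 / 0.764775 ≈ 0.116

P(coolant-flow transient | scram, stuck control-rod sensor) ≈ 0.116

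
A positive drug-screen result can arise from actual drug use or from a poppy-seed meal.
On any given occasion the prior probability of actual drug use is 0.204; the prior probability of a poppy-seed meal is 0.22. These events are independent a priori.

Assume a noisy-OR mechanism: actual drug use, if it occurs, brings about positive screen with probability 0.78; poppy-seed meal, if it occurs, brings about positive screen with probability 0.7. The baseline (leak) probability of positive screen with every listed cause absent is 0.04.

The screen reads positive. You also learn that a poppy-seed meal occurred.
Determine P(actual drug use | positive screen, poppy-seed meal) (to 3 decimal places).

P(actual drug use | positive screen, poppy-seed meal) ≈ 0.252

Under noisy-OR, P(positive screen | causes) = 1 − (1−0.04)·∏(1−qᵢ) over the active causes.
Numerator (weight on configurations with actual drug use): 0.93664×0.204 = 0.191075
The normalizing constant is 0.712×0.796 + 0.93664×0.204 = 0.757827
Posterior = 0.191075 / 0.757827 ≈ 0.252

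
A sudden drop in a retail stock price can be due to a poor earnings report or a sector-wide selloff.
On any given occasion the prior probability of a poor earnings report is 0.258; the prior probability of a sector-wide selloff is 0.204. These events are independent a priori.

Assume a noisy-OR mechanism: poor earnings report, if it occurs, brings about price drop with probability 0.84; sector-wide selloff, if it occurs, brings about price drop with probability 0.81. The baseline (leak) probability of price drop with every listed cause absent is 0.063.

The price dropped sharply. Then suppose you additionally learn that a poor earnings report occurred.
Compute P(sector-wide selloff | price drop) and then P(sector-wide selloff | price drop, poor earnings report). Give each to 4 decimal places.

P(sector-wide selloff | price drop) ≈ 0.4532; P(sector-wide selloff | price drop, poor earnings report) ≈ 0.2265

Under noisy-OR, P(price drop | causes) = 1 − (1−0.063)·∏(1−qᵢ) over the active causes.
Weight on sector-wide selloff=true, given the evidence: 0.124420 + 0.051133 = 0.175553
Denominator P(price drop): 0.063*0.742*0.796 + 0.82197*0.742*0.204 + 0.85008*0.258*0.796 + 0.971515*0.258*0.204 = 0.387342
P(sector-wide selloff | price drop) = 0.175553/0.387342 ≈ 0.4532

Now condition on the additional information:
Enumerate both values of sector-wide selloff and weight by the priors:
  P(price drop | poor earnings report) = 0.85008·0.796 + 0.971515·0.204
        = 0.676664 + 0.198189 = 0.874853
Configurations with sector-wide selloff contribute 0.198189, so
  P(sector-wide selloff | price drop, poor earnings report) = 0.198189 / 0.874853 ≈ 0.2265
This is intercausal reasoning (explaining away): once poor earnings report accounts for the price drop, sector-wide selloff becomes less likely.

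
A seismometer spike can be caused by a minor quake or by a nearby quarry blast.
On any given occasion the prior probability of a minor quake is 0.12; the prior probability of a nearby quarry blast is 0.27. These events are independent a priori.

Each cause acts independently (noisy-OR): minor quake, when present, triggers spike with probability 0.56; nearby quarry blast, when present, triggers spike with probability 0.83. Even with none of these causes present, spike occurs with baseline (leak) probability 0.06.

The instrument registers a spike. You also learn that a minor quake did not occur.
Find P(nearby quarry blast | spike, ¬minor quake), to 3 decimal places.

P(nearby quarry blast | spike, ¬minor quake) ≈ 0.838

Under noisy-OR, P(spike | causes) = 1 − (1−0.06)·∏(1−qᵢ) over the active causes.
P(spike | ¬minor quake) = 0.06·0.73 + 0.8402·0.27 = 0.043800 + 0.226854 = 0.270654
Of this, 0.226854 comes from 0.8402·0.27 (the nearby quarry blast=true cases).
So P(nearby quarry blast | spike, ¬minor quake) = 0.226854/0.270654 ≈ 0.838.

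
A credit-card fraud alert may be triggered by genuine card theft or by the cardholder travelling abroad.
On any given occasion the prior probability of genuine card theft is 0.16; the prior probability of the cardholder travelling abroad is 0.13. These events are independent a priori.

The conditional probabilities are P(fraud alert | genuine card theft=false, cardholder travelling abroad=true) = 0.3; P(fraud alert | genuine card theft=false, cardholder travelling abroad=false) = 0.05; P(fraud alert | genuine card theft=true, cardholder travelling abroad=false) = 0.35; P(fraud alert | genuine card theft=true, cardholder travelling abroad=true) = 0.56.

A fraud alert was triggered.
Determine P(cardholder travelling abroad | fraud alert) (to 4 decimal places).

Enumerate the 4 (genuine card theft, cardholder travelling abroad) configurations and weight by the priors:
  P(fraud alert) = 0.05×0.84×0.87 + 0.3×0.84×0.13 + 0.35×0.16×0.87 + 0.56×0.16×0.13
        = 0.036540 + 0.032760 + 0.048720 + 0.011648 = 0.129668
Configurations with cardholder travelling abroad contribute 0.044408, so
  P(cardholder travelling abroad | fraud alert) = 0.044408 / 0.129668 ≈ 0.3425

P(cardholder travelling abroad | fraud alert) ≈ 0.3425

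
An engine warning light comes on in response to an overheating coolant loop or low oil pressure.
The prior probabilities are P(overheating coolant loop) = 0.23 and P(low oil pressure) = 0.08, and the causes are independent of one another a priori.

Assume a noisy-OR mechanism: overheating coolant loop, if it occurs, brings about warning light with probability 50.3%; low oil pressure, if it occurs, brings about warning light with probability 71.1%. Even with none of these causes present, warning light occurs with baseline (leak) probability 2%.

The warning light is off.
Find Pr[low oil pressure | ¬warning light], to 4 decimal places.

Under noisy-OR, P(warning light | causes) = 1 − (1−0.02)·∏(1−qᵢ) over the active causes.
For the numerator, keep only low oil pressure=true terms: 0.017446 + 0.002590 = 0.020036
Normalizer over all consistent configurations: 0.98·0.77·0.92 + 0.28322·0.77·0.08 + 0.48706·0.23·0.92 + 0.14076·0.23·0.08 = 0.817330
Posterior = 0.020036 / 0.817330 ≈ 0.0245

Pr[low oil pressure | ¬warning light] ≈ 0.0245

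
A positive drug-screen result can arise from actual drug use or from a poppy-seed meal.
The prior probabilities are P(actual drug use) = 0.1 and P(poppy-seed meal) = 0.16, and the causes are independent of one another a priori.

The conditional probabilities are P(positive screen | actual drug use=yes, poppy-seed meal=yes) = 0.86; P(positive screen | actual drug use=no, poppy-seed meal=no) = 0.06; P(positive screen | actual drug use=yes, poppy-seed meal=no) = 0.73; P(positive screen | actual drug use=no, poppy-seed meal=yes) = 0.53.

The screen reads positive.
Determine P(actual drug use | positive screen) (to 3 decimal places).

P(actual drug use | positive screen) ≈ 0.382

Numerator (weight on configurations with actual drug use): 0.061320 + 0.013760 = 0.075080
Denominator P(positive screen): 0.06×0.9×0.84 + 0.53×0.9×0.16 + 0.73×0.1×0.84 + 0.86×0.1×0.16 = 0.196760
Posterior = 0.075080 / 0.196760 ≈ 0.382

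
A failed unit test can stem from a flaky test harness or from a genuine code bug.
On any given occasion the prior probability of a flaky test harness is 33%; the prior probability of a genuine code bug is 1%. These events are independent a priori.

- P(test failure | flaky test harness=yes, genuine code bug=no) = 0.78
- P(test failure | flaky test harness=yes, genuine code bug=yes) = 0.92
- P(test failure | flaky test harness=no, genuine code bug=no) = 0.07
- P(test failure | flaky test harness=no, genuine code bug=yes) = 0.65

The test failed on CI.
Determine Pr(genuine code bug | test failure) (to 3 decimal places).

Pr(genuine code bug | test failure) ≈ 0.024

Enumerate the 4 (flaky test harness, genuine code bug) configurations and weight by the priors:
  P(test failure) = 0.07·0.67·0.99 + 0.65·0.67·0.01 + 0.78·0.33·0.99 + 0.92·0.33·0.01
        = 0.046431 + 0.004355 + 0.254826 + 0.003036 = 0.308648
Configurations with genuine code bug contribute 0.007391, so
  P(genuine code bug | test failure) = 0.007391 / 0.308648 ≈ 0.024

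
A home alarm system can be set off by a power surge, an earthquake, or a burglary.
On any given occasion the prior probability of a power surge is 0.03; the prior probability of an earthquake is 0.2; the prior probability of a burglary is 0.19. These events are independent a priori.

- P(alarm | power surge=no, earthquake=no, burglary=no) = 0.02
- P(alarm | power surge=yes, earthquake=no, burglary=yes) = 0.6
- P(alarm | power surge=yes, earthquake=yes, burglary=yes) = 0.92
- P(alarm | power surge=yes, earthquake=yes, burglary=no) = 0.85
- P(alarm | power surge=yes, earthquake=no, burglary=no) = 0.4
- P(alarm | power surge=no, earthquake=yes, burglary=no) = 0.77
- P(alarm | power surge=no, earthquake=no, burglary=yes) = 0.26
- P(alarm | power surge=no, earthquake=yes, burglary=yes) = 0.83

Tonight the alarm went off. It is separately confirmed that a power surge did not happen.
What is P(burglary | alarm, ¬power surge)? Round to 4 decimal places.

P(burglary | alarm, ¬power surge) ≈ 0.3404

P(alarm | ¬power surge) = 0.02·0.8·0.81 + 0.26·0.8·0.19 + 0.77·0.2·0.81 + 0.83·0.2·0.19 = 0.012960 + 0.039520 + 0.124740 + 0.031540 = 0.208760
The burglary-present share is 0.039520 + 0.031540 = 0.071060.
P(burglary | alarm, ¬power surge) = 0.071060 / 0.208760 ≈ 0.3404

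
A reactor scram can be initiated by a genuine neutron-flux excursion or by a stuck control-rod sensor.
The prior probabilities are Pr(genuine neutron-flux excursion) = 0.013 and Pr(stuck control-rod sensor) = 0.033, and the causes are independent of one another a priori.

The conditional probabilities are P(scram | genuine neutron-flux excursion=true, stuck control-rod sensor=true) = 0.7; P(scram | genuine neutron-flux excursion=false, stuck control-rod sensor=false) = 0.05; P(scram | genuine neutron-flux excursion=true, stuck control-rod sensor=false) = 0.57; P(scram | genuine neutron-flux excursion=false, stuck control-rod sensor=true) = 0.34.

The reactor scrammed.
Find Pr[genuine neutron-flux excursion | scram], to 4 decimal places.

Numerator (weight on configurations with genuine neutron-flux excursion): 0.007165 + 0.000300 = 0.007465
The normalizing constant is 0.05*0.987*0.967 + 0.34*0.987*0.033 + 0.57*0.013*0.967 + 0.7*0.013*0.033 = 0.066260
Posterior = 0.007465 / 0.066260 ≈ 0.1127

Pr[genuine neutron-flux excursion | scram] ≈ 0.1127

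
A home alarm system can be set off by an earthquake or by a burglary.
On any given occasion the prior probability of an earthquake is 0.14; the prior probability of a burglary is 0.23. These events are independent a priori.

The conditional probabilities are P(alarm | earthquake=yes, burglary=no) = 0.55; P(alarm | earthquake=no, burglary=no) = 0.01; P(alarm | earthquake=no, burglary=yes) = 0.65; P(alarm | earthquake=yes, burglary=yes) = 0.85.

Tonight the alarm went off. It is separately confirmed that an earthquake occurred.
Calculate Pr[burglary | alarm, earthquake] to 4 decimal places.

Enumerate both values of burglary and weight by the priors:
  P(alarm | earthquake) = 0.55·0.77 + 0.85·0.23
        = 0.423500 + 0.195500 = 0.619000
The terms with burglary present sum to 0.195500, so
  P(burglary | alarm, earthquake) = 0.195500 / 0.619000 ≈ 0.3158

Pr[burglary | alarm, earthquake] ≈ 0.3158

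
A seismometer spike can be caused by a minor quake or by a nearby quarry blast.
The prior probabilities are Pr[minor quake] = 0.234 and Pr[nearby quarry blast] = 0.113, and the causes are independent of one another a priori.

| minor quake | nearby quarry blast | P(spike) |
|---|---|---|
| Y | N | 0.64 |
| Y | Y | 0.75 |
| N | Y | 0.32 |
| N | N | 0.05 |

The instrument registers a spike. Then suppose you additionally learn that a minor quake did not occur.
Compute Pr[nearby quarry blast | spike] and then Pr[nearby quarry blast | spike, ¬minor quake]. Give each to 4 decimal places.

Weight on nearby quarry blast=true, given the evidence: 0.027699 + 0.019832 = 0.047531
The normalizing constant is 0.05·0.766·0.887 + 0.32·0.766·0.113 + 0.64·0.234·0.887 + 0.75·0.234·0.113 = 0.214340
Posterior = 0.047531 / 0.214340 ≈ 0.2218

Now condition on the additional information:
P(spike | ¬minor quake) = 0.05·0.887 + 0.32·0.113 = 0.044350 + 0.036160 = 0.080510
Of this, 0.036160 comes from 0.32·0.113 (the nearby quarry blast=true cases).
Hence the posterior is 0.036160/0.080510 ≈ 0.4491.

Pr[nearby quarry blast | spike] ≈ 0.2218; Pr[nearby quarry blast | spike, ¬minor quake] ≈ 0.4491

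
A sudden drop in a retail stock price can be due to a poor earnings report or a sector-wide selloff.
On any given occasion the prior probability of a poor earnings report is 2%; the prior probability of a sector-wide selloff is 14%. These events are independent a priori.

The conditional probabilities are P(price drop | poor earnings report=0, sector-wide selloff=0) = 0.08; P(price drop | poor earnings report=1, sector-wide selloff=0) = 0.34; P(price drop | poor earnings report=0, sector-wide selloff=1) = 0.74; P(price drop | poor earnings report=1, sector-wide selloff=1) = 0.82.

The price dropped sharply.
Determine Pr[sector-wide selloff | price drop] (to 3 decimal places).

Pr[sector-wide selloff | price drop] ≈ 0.586

P(price drop) = 0.08*0.98*0.86 + 0.74*0.98*0.14 + 0.34*0.02*0.86 + 0.82*0.02*0.14 = 0.067424 + 0.101528 + 0.005848 + 0.002296 = 0.177096
Restricting to configurations with sector-wide selloff present: 0.101528 + 0.002296 = 0.103824.
So P(sector-wide selloff | price drop) = 0.103824/0.177096 ≈ 0.586.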